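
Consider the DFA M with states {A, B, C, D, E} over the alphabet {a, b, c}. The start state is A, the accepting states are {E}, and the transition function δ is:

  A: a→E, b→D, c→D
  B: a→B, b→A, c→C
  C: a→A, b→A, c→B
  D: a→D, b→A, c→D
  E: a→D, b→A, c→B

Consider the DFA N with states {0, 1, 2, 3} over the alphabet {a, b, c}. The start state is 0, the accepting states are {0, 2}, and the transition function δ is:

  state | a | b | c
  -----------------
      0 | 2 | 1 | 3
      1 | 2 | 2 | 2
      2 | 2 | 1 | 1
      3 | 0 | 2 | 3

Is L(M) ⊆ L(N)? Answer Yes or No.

Yes

Exploring the product automaton M × N from the start pair (A, 0), following both machines on each input symbol, reaches 12 state pairs: (A, 0), (E, 2), (D, 1), (D, 3), (D, 2), (A, 1), (B, 1), (A, 2), (D, 0), (B, 2), (C, 2), (C, 1).
M accepts in {E} and N accepts in {0, 2}. The reachable pairs whose M-component is accepting are (E, 2); in each of them the N-component is accepting too, so the product for L(M) \ L(N) (M-component accepting, N-component rejecting) has no reachable accepting pair and the difference is empty.
Hence every string in L(M) is also in L(N).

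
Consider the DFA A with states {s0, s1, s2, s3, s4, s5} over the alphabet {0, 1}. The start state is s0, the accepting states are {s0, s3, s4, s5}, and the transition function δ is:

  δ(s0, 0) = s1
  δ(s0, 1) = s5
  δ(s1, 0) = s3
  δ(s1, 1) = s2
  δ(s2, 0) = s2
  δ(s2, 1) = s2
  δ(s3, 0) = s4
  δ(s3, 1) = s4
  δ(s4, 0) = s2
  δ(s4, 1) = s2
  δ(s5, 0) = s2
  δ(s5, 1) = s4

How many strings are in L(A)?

The useful subgraph on states {s0, s1, s3, s4, s5} is acyclic, so L(A) is finite; the longest accepting path visits 4 useful states, giving maximum string length 3.
Counting accepting paths from s0 by length: 1 of length 0, 1 of length 1, 2 of length 2, 2 of length 3. Total 6.

6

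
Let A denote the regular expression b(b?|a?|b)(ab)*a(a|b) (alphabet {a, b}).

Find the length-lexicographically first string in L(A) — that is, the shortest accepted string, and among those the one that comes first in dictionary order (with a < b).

baa

By inspection of the expression, no string of length less than 3 matches, and baa is the lexicographically first match of length 3.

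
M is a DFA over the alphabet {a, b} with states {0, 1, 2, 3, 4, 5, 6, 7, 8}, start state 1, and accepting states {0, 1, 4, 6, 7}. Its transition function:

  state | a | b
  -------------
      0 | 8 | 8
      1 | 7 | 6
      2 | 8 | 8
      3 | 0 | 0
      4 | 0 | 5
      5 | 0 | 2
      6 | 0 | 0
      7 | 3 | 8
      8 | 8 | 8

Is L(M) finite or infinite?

finite

The useful states (reachable from 1 and able to reach an accepting state) are {0, 1, 3, 6, 7}.
Restricted to these states the transition graph has no cycle, so every accepting path has bounded length and L is finite.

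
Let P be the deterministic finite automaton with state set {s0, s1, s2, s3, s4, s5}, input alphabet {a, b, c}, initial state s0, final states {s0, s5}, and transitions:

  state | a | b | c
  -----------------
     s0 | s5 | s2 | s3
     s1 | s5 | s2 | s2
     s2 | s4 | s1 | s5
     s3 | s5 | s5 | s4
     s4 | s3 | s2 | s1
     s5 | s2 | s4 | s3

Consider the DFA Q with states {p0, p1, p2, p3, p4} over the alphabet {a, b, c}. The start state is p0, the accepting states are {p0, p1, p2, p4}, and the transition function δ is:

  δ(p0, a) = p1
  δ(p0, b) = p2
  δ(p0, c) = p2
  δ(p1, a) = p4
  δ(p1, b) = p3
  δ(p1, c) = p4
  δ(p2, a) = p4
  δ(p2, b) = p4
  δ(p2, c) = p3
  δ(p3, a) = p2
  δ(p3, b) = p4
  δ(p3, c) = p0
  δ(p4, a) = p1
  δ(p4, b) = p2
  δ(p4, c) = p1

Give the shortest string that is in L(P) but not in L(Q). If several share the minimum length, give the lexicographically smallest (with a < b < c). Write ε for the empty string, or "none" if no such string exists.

The string bc is accepted by P but not by Q.
No shorter string lies in the difference, and bc is the lexicographically first length-2 string in L(P) \ L(Q).

bc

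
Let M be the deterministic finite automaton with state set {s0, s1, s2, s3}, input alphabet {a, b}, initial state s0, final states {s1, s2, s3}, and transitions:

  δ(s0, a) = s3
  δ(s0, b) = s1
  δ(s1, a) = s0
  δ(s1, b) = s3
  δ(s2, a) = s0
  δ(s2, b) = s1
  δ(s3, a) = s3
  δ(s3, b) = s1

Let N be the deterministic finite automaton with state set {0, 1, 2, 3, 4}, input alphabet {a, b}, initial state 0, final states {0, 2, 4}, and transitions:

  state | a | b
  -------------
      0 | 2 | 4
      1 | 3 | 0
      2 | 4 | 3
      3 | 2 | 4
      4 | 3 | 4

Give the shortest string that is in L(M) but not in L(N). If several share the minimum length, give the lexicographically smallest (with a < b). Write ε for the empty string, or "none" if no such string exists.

The string ab is accepted by M but not by N.
No shorter string lies in the difference, and ab is the lexicographically first length-2 string in L(M) \ L(N).

ab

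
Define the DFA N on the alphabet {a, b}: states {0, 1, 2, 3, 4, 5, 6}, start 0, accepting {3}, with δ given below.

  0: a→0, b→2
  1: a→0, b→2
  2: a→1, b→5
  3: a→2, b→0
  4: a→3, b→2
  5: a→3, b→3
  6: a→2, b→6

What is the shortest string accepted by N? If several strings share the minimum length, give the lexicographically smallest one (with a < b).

bba

A breadth-first search from 0 reaches an accepting state first via the path 0 → 2 → 5 → 3 on input bba.
No string of length < 3 is accepted (BFS exhausts all shorter strings without reaching an accepting state), and bba is the lexicographically least accepting string of length 3.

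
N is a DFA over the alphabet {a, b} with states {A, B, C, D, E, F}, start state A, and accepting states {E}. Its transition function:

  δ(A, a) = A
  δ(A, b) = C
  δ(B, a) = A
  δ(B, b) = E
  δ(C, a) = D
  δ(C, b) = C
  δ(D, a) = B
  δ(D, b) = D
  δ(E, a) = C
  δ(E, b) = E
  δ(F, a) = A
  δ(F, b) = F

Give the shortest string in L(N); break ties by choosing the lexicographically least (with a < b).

baab

A breadth-first search from A reaches an accepting state first via the path A → C → D → B → E on input baab.
No string of length < 4 is accepted (BFS exhausts all shorter strings without reaching an accepting state), and baab is the lexicographically least accepting string of length 4.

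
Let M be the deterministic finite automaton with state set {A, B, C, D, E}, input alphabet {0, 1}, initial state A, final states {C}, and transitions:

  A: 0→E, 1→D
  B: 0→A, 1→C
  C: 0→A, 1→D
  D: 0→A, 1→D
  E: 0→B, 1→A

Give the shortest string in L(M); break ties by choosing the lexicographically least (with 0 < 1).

001

A breadth-first search from A reaches an accepting state first via the path A → E → B → C on input 001.
No string of length < 3 is accepted (BFS exhausts all shorter strings without reaching an accepting state), and 001 is the lexicographically least accepting string of length 3.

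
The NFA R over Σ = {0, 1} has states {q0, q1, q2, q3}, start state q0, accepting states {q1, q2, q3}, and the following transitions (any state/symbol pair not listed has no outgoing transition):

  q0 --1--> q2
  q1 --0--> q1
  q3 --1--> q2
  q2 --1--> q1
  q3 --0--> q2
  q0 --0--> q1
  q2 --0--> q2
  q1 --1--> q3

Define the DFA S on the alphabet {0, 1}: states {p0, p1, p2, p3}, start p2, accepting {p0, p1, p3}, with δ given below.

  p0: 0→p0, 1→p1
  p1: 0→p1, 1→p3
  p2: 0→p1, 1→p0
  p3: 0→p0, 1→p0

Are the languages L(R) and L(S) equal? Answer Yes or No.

Exploring the product automaton R × S from the start pair (q0, p2), following both machines on each input symbol, reaches 4 state pairs: (q0, p2), (q1, p1), (q2, p0), (q3, p3).
R accepts in {q1, q2, q3} and S accepts in {p0, p1, p3}. In every reachable pair the two components are either both accepting — (q1, p1), (q2, p0), (q3, p3) — or both non-accepting, so no string is accepted by exactly one of the machines: L(R) \ L(S) and L(S) \ L(R) are both empty.
Hence every string is accepted by R iff it is accepted by S, and the two languages coincide.

Yes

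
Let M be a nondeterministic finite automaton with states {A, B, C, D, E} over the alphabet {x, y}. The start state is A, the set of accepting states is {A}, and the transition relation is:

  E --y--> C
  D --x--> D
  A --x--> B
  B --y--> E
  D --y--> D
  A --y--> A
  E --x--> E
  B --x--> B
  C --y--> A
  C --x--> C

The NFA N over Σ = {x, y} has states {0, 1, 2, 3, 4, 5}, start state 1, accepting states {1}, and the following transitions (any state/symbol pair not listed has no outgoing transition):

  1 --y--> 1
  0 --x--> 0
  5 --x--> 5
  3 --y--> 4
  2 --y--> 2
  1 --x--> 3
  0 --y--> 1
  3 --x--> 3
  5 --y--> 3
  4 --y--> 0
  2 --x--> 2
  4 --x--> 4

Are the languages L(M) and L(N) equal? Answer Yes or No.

Exploring the product automaton M × N from the start pair (A, 1), following both machines on each input symbol, reaches 4 state pairs: (A, 1), (B, 3), (E, 4), (C, 0).
M accepts in {A} and N accepts in {1}. In every reachable pair the two components are either both accepting — (A, 1) — or both non-accepting, so no string is accepted by exactly one of the machines: L(M) \ L(N) and L(N) \ L(M) are both empty.
Hence every string is accepted by M iff it is accepted by N, and the two languages coincide.

Yes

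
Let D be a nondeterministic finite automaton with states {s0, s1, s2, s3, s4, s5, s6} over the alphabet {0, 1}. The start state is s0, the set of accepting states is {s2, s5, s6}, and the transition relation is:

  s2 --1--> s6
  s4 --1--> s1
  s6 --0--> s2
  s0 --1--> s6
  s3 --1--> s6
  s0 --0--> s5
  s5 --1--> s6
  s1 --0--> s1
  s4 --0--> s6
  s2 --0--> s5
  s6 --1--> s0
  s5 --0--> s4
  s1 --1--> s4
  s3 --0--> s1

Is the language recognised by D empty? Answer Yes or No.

The string 0 is accepted: the run s0 → s5 ends in the accepting state s5.
Since at least one string is accepted, L(D) is not empty.

No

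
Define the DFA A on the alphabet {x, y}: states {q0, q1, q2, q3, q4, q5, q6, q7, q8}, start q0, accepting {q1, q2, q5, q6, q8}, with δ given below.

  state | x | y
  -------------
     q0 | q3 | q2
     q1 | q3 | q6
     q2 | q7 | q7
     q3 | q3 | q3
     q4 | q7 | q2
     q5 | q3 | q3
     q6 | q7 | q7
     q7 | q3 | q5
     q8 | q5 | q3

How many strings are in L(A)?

The useful subgraph on states {q0, q2, q5, q7} is acyclic, so L(A) is finite; the longest accepting path visits 4 useful states, giving maximum string length 3.
Counting accepting paths from q0 by length: 1 of length 1, 2 of length 3. Total 3.

3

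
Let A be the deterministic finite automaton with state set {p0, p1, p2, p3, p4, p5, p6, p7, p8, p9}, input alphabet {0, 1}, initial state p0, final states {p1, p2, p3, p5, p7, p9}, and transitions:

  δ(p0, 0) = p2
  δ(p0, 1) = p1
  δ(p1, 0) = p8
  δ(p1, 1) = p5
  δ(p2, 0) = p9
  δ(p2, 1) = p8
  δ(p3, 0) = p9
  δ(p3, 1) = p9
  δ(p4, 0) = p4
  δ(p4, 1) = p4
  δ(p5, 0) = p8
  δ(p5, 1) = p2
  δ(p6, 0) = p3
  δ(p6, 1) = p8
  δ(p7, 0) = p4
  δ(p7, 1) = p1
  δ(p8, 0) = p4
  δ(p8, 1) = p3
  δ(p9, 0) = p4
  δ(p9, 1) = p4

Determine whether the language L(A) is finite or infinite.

The useful states (reachable from p0 and able to reach an accepting state) are {p0, p1, p2, p3, p5, p8, p9}.
Restricted to these states the transition graph has no cycle, so every accepting path has bounded length and L is finite.

finite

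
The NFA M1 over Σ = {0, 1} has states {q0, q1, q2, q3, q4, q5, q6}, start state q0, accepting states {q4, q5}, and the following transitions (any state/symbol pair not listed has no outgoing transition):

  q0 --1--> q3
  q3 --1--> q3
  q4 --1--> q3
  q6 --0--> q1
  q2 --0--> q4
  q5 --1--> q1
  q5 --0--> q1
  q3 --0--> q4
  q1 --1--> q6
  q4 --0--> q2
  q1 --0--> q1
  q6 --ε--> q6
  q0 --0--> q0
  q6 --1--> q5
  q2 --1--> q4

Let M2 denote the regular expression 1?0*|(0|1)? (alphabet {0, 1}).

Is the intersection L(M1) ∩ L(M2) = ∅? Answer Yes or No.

The string 10 is accepted by both M1 and M2.
Hence L(M1) ∩ L(M2) ≠ ∅.

No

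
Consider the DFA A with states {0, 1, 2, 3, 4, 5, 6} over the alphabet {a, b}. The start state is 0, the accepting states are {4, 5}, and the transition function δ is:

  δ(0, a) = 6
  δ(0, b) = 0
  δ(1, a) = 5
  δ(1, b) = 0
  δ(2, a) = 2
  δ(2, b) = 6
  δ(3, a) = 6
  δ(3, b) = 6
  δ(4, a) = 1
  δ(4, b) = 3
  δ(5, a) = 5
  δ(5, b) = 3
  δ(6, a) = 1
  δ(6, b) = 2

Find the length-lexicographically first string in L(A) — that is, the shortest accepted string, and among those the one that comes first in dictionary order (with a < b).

aaa

A breadth-first search from 0 reaches an accepting state first via the path 0 → 6 → 1 → 5 on input aaa.
No string of length < 3 is accepted (BFS exhausts all shorter strings without reaching an accepting state), and aaa is the lexicographically least accepting string of length 3.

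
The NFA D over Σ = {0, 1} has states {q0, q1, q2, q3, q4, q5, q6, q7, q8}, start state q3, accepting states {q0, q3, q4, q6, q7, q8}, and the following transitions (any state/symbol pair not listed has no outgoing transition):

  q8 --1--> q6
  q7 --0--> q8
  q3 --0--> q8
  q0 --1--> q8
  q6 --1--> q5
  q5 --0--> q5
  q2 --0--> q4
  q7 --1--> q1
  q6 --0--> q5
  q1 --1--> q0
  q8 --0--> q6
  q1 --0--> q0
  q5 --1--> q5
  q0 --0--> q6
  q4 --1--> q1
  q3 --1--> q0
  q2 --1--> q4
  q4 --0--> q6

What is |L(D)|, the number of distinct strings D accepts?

9

The useful subgraph on states {q0, q3, q6, q8} is acyclic, so L(D) is finite; the longest accepting path visits 4 useful states, giving maximum string length 3.
Counting accepting paths from q3 by length: 1 of length 0, 2 of length 1, 4 of length 2, 2 of length 3. Total 9.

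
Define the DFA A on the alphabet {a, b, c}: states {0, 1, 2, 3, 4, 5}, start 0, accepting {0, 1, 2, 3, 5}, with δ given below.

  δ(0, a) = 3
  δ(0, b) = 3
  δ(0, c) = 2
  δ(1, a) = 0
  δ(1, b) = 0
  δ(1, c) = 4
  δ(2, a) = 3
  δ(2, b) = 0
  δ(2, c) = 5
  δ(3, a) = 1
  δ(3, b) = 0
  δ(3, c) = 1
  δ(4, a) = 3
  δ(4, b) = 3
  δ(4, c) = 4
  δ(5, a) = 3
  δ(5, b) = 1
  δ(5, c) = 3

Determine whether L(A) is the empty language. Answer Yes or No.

The empty string ε is accepted: the run 0 ends in the accepting state 0.
Since at least one string is accepted, L(A) is not empty.

No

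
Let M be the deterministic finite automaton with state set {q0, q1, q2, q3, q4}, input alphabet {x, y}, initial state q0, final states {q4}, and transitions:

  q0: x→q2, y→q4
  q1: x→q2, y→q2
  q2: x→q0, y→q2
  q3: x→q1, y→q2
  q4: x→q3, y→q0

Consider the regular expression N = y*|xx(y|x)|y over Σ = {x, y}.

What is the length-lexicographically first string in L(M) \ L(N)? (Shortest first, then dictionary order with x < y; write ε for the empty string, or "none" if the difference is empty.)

The string xyxy is accepted by M but not by N.
No shorter string lies in the difference, and xyxy is the lexicographically first length-4 string in L(M) \ L(N).

xyxy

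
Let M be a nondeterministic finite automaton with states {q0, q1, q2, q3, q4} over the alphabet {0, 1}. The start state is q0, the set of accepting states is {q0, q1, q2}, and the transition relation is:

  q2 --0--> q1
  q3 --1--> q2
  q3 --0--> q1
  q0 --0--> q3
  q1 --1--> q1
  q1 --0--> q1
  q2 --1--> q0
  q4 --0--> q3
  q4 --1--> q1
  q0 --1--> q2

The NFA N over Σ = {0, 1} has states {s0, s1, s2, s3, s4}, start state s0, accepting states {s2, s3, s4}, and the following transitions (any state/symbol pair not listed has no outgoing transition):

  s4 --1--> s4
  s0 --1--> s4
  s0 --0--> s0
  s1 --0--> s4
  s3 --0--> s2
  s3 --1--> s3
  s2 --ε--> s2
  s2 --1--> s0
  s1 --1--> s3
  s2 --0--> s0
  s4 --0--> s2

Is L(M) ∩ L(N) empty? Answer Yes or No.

No

The string 1 is accepted by both M and N.
Hence L(M) ∩ L(N) ≠ ∅.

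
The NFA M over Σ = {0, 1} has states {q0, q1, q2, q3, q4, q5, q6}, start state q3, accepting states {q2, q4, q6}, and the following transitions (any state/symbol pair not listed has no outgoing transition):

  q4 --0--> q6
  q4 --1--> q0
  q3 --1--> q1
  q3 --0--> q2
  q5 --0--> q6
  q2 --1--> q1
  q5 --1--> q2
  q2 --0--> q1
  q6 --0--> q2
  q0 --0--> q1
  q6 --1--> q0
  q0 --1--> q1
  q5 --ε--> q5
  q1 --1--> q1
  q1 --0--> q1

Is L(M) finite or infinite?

The useful states (reachable from q3 and able to reach an accepting state) are {q2, q3}.
Restricted to these states the transition graph has no cycle, so every accepting path has bounded length and L is finite.

finite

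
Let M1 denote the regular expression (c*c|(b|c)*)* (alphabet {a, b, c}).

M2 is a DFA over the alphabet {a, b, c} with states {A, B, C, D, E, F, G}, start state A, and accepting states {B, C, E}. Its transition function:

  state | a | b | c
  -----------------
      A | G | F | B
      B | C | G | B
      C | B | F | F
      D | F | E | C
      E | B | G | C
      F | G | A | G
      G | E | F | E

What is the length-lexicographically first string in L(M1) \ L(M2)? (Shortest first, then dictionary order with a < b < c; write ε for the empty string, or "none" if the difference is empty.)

ε

The empty string ε is accepted by M1 but not by M2.
Since ε is the unique shortest string, it is the required witness.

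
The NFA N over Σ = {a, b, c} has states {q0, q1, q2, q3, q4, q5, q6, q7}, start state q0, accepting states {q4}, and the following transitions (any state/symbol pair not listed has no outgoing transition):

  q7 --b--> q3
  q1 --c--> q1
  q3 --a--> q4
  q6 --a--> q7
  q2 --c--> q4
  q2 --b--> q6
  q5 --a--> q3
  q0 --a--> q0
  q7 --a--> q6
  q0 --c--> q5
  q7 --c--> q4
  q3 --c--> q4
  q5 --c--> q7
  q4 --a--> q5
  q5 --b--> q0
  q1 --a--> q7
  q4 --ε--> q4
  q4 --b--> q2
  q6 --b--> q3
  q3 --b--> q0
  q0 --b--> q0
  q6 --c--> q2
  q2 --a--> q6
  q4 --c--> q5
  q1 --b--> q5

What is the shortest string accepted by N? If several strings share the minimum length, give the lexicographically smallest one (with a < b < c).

A breadth-first search from q0 reaches an accepting state first via the path q0 → q5 → q3 → q4 on input caa.
No string of length < 3 is accepted (BFS exhausts all shorter strings without reaching an accepting state), and caa is the lexicographically least accepting string of length 3.

caa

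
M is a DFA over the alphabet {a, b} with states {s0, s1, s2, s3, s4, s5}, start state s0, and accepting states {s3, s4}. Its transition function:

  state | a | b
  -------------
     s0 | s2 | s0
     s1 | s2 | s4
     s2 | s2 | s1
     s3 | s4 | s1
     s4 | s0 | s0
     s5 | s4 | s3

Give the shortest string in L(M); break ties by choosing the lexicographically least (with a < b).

abb

A breadth-first search from s0 reaches an accepting state first via the path s0 → s2 → s1 → s4 on input abb.
No string of length < 3 is accepted (BFS exhausts all shorter strings without reaching an accepting state), and abb is the lexicographically least accepting string of length 3.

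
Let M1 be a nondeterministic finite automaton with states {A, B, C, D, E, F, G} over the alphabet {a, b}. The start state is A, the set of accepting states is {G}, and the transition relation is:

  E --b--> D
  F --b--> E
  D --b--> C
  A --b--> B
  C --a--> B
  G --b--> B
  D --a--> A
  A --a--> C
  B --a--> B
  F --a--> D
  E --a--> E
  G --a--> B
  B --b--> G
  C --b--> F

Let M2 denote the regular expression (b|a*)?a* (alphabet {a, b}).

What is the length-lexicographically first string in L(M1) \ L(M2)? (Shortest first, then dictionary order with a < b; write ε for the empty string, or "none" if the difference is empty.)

The string bb is accepted by M1 but not by M2.
No shorter string lies in the difference, and bb is the lexicographically first length-2 string in L(M1) \ L(M2).

bb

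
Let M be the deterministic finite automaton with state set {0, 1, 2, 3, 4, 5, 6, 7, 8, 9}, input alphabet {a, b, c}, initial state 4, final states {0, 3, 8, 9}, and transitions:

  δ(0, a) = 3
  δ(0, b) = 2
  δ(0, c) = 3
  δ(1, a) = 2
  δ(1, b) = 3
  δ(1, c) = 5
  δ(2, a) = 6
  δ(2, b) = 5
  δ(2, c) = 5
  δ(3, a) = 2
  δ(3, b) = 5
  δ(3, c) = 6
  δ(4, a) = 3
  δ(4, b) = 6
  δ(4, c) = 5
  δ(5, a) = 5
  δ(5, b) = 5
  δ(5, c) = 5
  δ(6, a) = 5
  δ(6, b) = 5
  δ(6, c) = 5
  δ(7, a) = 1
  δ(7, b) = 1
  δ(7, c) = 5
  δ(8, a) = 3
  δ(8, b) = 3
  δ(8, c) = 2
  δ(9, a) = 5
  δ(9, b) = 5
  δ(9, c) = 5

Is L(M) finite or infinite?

finite

The useful states (reachable from 4 and able to reach an accepting state) are {3, 4}.
Restricted to these states the transition graph has no cycle, so every accepting path has bounded length and L is finite.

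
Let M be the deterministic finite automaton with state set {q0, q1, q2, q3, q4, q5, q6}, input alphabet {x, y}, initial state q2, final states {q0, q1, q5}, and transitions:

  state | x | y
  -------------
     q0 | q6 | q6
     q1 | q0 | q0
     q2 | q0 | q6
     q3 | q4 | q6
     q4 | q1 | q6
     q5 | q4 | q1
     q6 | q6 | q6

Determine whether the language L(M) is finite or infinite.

The useful states (reachable from q2 and able to reach an accepting state) are {q0, q2}.
Restricted to these states the transition graph has no cycle, so every accepting path has bounded length and L is finite.

finite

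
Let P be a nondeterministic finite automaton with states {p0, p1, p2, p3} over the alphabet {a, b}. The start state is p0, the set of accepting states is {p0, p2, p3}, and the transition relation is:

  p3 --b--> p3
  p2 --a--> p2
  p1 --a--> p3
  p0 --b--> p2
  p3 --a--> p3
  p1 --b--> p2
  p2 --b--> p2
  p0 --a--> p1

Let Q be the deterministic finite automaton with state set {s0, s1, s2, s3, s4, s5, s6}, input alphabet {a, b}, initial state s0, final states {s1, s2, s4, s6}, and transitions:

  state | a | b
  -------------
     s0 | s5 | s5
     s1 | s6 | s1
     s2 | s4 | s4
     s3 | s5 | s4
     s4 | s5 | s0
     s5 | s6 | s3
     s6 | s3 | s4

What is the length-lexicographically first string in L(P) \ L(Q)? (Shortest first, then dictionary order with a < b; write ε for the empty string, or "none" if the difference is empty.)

ε

The empty string ε is accepted by P but not by Q.
Since ε is the unique shortest string, it is the required witness.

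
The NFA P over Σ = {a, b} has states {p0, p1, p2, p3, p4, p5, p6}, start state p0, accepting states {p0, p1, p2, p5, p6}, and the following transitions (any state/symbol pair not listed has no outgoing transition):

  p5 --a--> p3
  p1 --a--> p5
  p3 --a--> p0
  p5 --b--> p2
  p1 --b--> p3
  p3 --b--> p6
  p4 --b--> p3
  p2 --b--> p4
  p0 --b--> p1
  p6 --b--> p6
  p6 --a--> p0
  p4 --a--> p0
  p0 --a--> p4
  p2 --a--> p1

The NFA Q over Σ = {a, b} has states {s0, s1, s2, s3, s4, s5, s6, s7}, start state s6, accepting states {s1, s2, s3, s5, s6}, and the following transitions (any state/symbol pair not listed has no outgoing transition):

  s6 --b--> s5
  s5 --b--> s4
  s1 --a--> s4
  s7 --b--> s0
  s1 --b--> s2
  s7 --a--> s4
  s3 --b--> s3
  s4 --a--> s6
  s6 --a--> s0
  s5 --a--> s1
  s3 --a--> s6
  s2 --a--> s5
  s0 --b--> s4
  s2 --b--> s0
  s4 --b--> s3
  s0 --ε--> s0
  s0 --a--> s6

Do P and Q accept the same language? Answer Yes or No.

Exploring the product automaton P × Q from the start pair (p0, s6), following both machines on each input symbol, reaches 7 state pairs: (p0, s6), (p4, s0), (p1, s5), (p3, s4), (p5, s1), (p6, s3), (p2, s2).
P accepts in {p0, p1, p2, p5, p6} and Q accepts in {s1, s2, s3, s5, s6}. In every reachable pair the two components are either both accepting — (p0, s6), (p1, s5), (p5, s1), (p6, s3), (p2, s2) — or both non-accepting, so no string is accepted by exactly one of the machines: L(P) \ L(Q) and L(Q) \ L(P) are both empty.
Hence every string is accepted by P iff it is accepted by Q, and the two languages coincide.

Yes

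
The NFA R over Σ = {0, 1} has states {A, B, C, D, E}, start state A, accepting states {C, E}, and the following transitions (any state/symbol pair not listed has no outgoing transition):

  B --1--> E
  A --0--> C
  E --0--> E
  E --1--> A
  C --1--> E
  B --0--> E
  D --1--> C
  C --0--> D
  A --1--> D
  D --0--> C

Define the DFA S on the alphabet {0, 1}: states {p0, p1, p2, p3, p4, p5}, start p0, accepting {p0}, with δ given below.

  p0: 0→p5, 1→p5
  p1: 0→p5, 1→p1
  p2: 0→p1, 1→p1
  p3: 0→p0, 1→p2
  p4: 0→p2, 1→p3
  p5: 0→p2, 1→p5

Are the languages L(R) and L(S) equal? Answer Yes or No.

No

The string 0 is accepted by R but rejected by S.
So L(R) ≠ L(S).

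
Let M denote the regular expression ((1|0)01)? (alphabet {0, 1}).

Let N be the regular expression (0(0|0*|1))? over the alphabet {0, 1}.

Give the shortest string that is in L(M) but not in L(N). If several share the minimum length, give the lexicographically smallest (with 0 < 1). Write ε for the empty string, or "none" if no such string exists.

The string 001 is accepted by M but not by N.
No shorter string lies in the difference, and 001 is the lexicographically first length-3 string in L(M) \ L(N).

001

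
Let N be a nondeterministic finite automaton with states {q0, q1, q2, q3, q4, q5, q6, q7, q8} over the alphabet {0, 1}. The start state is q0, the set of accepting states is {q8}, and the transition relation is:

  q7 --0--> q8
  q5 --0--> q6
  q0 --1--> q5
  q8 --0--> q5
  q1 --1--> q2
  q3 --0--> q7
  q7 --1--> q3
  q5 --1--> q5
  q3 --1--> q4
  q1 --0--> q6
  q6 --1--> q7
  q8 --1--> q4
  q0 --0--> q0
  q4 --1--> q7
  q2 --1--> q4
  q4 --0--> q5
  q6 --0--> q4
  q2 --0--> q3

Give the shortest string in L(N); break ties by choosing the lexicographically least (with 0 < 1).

1010

A breadth-first search from q0 reaches an accepting state first via the path q0 → q5 → q6 → q7 → q8 on input 1010.
No string of length < 4 is accepted (BFS exhausts all shorter strings without reaching an accepting state), and 1010 is the lexicographically least accepting string of length 4.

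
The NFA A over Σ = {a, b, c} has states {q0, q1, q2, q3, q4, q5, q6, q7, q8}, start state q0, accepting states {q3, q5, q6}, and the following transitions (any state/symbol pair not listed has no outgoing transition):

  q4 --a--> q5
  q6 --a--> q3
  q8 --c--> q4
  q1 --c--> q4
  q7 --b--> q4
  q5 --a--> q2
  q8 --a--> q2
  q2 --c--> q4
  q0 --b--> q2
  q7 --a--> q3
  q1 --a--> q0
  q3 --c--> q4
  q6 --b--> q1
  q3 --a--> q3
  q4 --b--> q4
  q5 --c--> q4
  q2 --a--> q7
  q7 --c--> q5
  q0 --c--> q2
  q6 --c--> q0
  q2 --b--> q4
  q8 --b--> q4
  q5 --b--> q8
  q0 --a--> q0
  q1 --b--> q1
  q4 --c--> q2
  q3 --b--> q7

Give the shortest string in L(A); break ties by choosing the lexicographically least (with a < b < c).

A breadth-first search from q0 reaches an accepting state first via the path q0 → q2 → q7 → q3 on input baa.
No string of length < 3 is accepted (BFS exhausts all shorter strings without reaching an accepting state), and baa is the lexicographically least accepting string of length 3.

baa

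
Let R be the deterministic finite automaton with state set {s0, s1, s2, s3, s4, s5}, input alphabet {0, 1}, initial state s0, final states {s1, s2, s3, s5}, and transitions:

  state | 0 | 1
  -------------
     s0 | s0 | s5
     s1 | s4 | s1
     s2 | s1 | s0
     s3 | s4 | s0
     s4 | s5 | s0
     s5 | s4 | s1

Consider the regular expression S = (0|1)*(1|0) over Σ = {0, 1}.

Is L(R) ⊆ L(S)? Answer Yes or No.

Converting the expression S to a DFA (subset construction, then merging equivalent states) gives the minimal DFA with states {r0, r1}, start state r0, accepting states {r1} and transitions r0: 0→r1, 1→r1; r1: 0→r1, 1→r1.
Exploring the product automaton R × S from the start pair (s0, r0), following both machines on each input symbol, reaches 5 state pairs: (s0, r0), (s0, r1), (s5, r1), (s4, r1), (s1, r1).
R accepts in {s1, s2, s3, s5} and S accepts in {r1}. The reachable pairs whose R-component is accepting are (s5, r1), (s1, r1); in each of them the S-component is accepting too, so the product for L(R) \ L(S) (R-component accepting, S-component rejecting) has no reachable accepting pair and the difference is empty.
Hence every string in L(R) is also in L(S).

Yes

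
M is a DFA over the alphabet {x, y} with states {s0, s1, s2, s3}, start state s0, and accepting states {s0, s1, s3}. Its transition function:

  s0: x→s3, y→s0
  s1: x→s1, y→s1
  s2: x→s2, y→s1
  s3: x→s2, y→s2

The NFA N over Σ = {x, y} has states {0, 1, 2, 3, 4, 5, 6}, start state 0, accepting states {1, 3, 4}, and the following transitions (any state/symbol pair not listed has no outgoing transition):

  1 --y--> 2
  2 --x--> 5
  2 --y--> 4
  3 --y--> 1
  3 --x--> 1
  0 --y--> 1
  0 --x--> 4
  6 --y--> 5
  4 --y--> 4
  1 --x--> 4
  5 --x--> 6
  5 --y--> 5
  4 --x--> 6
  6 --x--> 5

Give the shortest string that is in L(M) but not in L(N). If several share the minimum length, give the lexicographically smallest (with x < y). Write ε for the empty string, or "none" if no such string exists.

The empty string ε is accepted by M but not by N.
Since ε is the unique shortest string, it is the required witness.

ε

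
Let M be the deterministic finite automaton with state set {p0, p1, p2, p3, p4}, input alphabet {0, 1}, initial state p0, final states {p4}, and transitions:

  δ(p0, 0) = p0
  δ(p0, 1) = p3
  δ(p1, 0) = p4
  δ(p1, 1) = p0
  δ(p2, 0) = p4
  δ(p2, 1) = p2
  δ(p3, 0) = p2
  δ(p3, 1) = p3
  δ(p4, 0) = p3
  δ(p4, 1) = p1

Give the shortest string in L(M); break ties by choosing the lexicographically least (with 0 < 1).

A breadth-first search from p0 reaches an accepting state first via the path p0 → p3 → p2 → p4 on input 100.
No string of length < 3 is accepted (BFS exhausts all shorter strings without reaching an accepting state), and 100 is the lexicographically least accepting string of length 3.

100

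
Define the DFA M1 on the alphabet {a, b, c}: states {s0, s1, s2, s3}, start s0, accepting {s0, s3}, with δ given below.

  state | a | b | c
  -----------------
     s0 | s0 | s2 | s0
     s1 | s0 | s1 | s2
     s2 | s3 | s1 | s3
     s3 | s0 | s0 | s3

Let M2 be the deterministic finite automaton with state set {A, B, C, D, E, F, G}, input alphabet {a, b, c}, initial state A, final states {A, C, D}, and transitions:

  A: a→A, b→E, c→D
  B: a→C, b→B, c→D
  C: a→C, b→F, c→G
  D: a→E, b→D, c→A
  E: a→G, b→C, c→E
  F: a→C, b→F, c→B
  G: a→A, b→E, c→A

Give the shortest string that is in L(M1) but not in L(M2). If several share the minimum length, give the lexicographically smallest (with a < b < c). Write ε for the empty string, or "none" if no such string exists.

ba

The string ba is accepted by M1 but not by M2.
No shorter string lies in the difference, and ba is the lexicographically first length-2 string in L(M1) \ L(M2).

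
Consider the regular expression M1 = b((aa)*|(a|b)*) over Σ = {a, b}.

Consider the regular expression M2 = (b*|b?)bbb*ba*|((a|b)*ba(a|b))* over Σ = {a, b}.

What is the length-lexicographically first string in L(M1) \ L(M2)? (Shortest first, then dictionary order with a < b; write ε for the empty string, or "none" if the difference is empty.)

The string b is accepted by M1 but not by M2.
No shorter string lies in the difference, and b is the lexicographically first length-1 string in L(M1) \ L(M2).

b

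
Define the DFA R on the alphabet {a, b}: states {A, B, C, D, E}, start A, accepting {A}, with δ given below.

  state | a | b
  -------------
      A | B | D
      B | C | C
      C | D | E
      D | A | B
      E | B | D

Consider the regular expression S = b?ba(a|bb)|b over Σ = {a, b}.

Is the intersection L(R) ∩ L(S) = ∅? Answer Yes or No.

Yes

Converting the expression S to a DFA (subset construction, then merging equivalent states) gives the minimal DFA with states {s0, s1, s2, s3, s4, s5, s6}, start state s0, accepting states {s2, s5} and transitions s0: a→s1, b→s2; s1: a→s1, b→s1; s2: a→s3, b→s4; s3: a→s5, b→s6; s4: a→s3, b→s1; s5: a→s1, b→s1; s6: a→s1, b→s5.
Exploring the product automaton R × S from the start pair (A, s0), following both machines on each input symbol, reaches 14 state pairs: (A, s0), (B, s1), (D, s2), (C, s1), (A, s3), (B, s4), (D, s1), (E, s1), (B, s5), (D, s6), (C, s3), (A, s1), (D, s5), (E, s6).
R accepts in {A} and S accepts in {s2, s5}; no reachable pair has both components accepting, so no string drives both machines to acceptance simultaneously and L(R) ∩ L(S) = ∅.
So no string is accepted by both, and the intersection is empty.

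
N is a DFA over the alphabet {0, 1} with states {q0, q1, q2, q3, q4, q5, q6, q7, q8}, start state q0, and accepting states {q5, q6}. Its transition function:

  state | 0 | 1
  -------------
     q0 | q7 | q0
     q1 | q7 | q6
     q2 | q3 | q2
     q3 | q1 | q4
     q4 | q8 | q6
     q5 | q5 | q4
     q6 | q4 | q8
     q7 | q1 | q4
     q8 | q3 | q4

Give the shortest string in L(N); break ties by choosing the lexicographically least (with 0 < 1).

A breadth-first search from q0 reaches an accepting state first via the path q0 → q7 → q1 → q6 on input 001.
No string of length < 3 is accepted (BFS exhausts all shorter strings without reaching an accepting state), and 001 is the lexicographically least accepting string of length 3.

001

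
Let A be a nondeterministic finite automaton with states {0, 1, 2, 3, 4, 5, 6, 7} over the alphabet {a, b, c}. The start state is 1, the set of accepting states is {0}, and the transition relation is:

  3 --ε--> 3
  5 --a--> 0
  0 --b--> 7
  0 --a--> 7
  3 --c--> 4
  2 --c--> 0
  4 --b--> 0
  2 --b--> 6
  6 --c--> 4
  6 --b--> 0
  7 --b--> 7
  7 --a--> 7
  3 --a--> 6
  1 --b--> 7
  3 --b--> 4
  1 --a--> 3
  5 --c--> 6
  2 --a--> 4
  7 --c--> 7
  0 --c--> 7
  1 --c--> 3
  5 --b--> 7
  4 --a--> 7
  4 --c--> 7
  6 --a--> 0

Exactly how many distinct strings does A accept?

The useful subgraph on states {0, 1, 3, 4, 6} is acyclic, so L(A) is finite; the longest accepting path visits 5 useful states, giving maximum string length 4.
Counting accepting paths from 1 by length: 8 of length 3, 2 of length 4. Total 10.

10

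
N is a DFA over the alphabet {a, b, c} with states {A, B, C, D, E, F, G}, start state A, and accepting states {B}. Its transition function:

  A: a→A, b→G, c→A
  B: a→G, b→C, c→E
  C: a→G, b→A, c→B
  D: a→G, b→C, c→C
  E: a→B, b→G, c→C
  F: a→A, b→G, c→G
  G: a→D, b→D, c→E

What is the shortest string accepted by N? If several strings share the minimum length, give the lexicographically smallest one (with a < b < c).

A breadth-first search from A reaches an accepting state first via the path A → G → E → B on input bca.
No string of length < 3 is accepted (BFS exhausts all shorter strings without reaching an accepting state), and bca is the lexicographically least accepting string of length 3.

bca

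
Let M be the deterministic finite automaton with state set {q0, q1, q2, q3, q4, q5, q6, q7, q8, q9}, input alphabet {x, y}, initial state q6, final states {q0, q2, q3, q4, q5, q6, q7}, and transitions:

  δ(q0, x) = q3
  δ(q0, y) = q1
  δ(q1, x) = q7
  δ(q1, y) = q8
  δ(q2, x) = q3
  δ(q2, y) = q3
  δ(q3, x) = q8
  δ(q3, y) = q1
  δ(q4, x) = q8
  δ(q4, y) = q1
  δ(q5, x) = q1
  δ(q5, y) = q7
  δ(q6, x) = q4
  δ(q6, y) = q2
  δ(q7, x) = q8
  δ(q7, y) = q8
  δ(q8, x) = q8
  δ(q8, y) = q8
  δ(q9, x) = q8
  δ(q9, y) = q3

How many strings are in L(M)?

8

The useful subgraph on states {q1, q2, q3, q4, q6, q7} is acyclic, so L(M) is finite; the longest accepting path visits 5 useful states, giving maximum string length 4.
Counting accepting paths from q6 by length: 1 of length 0, 2 of length 1, 2 of length 2, 1 of length 3, 2 of length 4. Total 8.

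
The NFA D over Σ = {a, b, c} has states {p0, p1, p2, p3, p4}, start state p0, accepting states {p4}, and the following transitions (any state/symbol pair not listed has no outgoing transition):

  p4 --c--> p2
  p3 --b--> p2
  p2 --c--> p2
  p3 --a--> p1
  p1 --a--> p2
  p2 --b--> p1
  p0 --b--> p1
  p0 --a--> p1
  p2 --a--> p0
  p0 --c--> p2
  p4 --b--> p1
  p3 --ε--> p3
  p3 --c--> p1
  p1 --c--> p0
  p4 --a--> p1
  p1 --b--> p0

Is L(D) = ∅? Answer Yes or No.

Yes

The states reachable from the start state are {p0, p1, p2}.
None of the accepting states {p4} is reachable, so no string is accepted and L(D) = ∅.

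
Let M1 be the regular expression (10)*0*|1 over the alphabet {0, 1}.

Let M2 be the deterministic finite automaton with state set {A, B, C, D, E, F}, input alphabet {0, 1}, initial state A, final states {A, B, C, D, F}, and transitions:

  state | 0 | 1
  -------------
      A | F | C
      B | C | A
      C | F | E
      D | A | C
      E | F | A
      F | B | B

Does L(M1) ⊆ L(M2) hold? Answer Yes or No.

Yes

Converting the expression M1 to a DFA (subset construction, then merging equivalent states) gives the minimal DFA with states {r0, r1, r2, r3, r4, r5}, start state r0, accepting states {r0, r1, r2, r4} and transitions r0: 0→r1, 1→r2; r1: 0→r1, 1→r3; r2: 0→r4, 1→r3; r3: 0→r3, 1→r3; r4: 0→r1, 1→r5; r5: 0→r4, 1→r3.
Exploring the product automaton M1 × M2 from the start pair (r0, A), following both machines on each input symbol, reaches 14 state pairs: (r0, A), (r1, F), (r2, C), (r1, B), (r3, B), (r4, F), (r3, E), (r1, C), (r3, A), (r3, C), (r5, B), (r3, F), (r4, C), (r5, E).
M1 accepts in {r0, r1, r2, r4} and M2 accepts in {A, B, C, D, F}. The reachable pairs whose M1-component is accepting are (r0, A), (r1, F), (r2, C), (r1, B), (r4, F), (r1, C), (r4, C); in each of them the M2-component is accepting too, so the product for L(M1) \ L(M2) (M1-component accepting, M2-component rejecting) has no reachable accepting pair and the difference is empty.
Hence every string in L(M1) is also in L(M2).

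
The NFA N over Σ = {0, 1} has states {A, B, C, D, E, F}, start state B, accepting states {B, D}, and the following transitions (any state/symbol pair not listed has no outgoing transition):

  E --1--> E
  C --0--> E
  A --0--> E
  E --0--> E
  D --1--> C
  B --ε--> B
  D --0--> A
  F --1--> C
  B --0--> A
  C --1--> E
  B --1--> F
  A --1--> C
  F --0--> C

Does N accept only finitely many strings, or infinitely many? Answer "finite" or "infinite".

The useful states (reachable from B and able to reach an accepting state) are {B}.
Restricted to these states the transition graph has no cycle, so every accepting path has bounded length and L is finite.

finite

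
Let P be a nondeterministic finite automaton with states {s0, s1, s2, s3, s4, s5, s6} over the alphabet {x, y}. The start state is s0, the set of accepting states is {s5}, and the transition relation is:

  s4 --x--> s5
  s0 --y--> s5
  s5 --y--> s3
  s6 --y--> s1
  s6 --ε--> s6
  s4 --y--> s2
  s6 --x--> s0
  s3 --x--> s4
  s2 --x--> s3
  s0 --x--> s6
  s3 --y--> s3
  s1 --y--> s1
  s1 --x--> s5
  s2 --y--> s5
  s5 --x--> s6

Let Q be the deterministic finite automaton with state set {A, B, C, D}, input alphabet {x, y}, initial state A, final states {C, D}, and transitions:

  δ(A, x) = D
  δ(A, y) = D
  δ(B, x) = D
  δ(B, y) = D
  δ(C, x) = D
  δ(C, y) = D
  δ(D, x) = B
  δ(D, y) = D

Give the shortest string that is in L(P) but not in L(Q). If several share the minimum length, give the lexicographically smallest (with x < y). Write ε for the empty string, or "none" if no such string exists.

The string xyx is accepted by P but not by Q.
No shorter string lies in the difference, and xyx is the lexicographically first length-3 string in L(P) \ L(Q).

xyx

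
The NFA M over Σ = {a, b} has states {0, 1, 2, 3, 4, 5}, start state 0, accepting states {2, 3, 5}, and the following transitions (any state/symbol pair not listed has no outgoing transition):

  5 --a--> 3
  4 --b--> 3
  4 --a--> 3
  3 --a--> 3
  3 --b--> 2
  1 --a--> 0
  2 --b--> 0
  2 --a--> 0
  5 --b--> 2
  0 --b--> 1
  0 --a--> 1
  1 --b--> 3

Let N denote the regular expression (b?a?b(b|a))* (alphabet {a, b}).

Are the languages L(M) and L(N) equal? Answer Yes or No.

No

The string ab is accepted by M but rejected by N.
So L(M) ≠ L(N).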